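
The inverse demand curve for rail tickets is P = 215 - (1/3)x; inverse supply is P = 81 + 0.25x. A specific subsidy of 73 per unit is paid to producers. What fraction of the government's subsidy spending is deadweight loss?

DWL / government spending = 73/414

Pre-subsidy: 215 - (1/3)x = 81 + 0.25x gives x* = 1608/7 and P* = 969/7.
With the subsidy, sellers receive Ps = Pb + 73 for each unit, where Pb is the price buyers pay.
On the curves, Pb = 215 - (1/3)x and Ps = 81 + 0.25x; the wedge Ps − Pb = 73 gives 81 + 0.25x − (215 - (1/3)x) = 73, so x' = 2484/7.
Then Pb = 215 − (1/3)·(2484/7) = 677/7 and Ps = 81 + 0.25·(2484/7) = 1188/7.
ΔCS = ½(1608/7 + 2484/7)(969/7 − 677/7) = 597432/49; ΔPS = ½(1608/7 + 2484/7)(1188/7 − 969/7) = 448074/49.
Government spending = 73 × 2484/7 = 181332/7.
DWL = ½ × 73 × (2484/7 − 1608/7) = 31974/7; fraction = (31974/7) / (181332/7) = 73/414.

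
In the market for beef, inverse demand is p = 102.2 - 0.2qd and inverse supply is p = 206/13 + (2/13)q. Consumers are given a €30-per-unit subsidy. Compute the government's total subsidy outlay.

Pre-subsidy: 102.2 - 0.2q = 206/13 + (2/13)q gives q* = 5613/23 and p* = 1228/23.
With the rebate, buyers effectively pay pb = ps − 30, where ps is the price sellers receive.
On the curves, pb = 102.2 - 0.2q and ps = 206/13 + (2/13)q; the wedge ps − pb = 30 gives 206/13 + (2/13)q − (102.2 - 0.2q) = 30, so q' = 7563/23.
Then pb = 102.2 − 0.2·(7563/23) = 838/23 and ps = 206/13 + (2/13)·(7563/23) = 1528/23.
Government outlay = subsidy × quantity = 30 × 7563/23 = 226890/23.

Government cost = 226890/23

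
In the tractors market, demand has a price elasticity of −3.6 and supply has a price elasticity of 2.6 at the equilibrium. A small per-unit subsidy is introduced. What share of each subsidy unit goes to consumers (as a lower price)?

For a small subsidy around the equilibrium, the benefit split depends on the relative slopes, which at a point are proportional to the elasticities.
Buyer share = εs/(εs + |εd|) = 2.6/(2.6 + 3.6) = 13/31; seller share = |εd|/(εs + |εd|) = 18/31.

Consumer share = 13/31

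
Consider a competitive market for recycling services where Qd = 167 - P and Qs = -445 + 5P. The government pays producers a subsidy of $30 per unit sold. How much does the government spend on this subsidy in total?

Government cost = $2700

Pre-subsidy: 167 - P = -445 + 5P gives P* = 102, Q* = 65.
With the subsidy, sellers receive Ps = Pb + 30 for each unit, where Pb is the price buyers pay.
Supply in terms of Pb becomes Qs = -445 + 5(Pb + 30) = -295 + 5Pb. Setting this equal to demand: 167 - Pb = -295 + 5Pb, so Pb = 77.
Sellers receive Ps = 77 + 30 = 107; Q' = 167 − 1·77 = 90.
Government outlay = subsidy × quantity = 30 × 90 = 2700.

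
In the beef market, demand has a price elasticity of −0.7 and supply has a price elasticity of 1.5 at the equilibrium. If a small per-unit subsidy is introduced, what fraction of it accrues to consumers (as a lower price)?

For a small subsidy around the equilibrium, the benefit split depends on the relative slopes, which at a point are proportional to the elasticities.
Buyer share = εs/(εs + |εd|) = 1.5/(1.5 + 0.7) = 15/22; seller share = |εd|/(εs + |εd|) = 7/22.

Consumer share = 15/22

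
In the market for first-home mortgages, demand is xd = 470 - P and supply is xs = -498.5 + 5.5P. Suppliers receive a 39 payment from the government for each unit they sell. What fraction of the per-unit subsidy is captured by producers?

Pre-subsidy: 470 - P = -498.5 + 5.5P gives P* = 149, x* = 321.
With the subsidy, sellers receive Ps = Pb + 39 for each unit, where Pb is the price buyers pay.
Supply in terms of Pb becomes xs = -498.5 + 5.5(Pb + 39) = -284 + 5.5Pb. Setting this equal to demand: 470 - Pb = -284 + 5.5Pb, so Pb = 116.
Sellers receive Ps = 116 + 39 = 155; x' = 470 − 1·116 = 354.
Buyers' price falls by P* − Pb = 149 − 116 = 33; sellers' price rises by Ps − P* = 155 − 149 = 6.
So producers capture 6/39 = 2/13 of each unit of subsidy.

Producer share = 2/13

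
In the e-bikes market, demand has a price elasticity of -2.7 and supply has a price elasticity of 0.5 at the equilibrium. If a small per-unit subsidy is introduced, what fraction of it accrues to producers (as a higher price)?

Producer share = 0.84375

For a small subsidy around the equilibrium, the benefit split depends on the relative slopes, which at a point are proportional to the elasticities.
Buyer share = εs/(εs + |εd|) = 0.5/(0.5 + 2.7) = 0.15625; seller share = |εd|/(εs + |εd|) = 0.84375.
So producers capture 0.84375 of the subsidy.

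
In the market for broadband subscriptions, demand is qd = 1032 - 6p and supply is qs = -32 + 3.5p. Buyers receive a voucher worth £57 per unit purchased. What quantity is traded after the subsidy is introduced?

q' = 486

Pre-subsidy: 1032 - 6p = -32 + 3.5p gives p* = 112, q* = 360.
With the rebate, buyers effectively pay pb = ps − 57, where ps is the price sellers receive.
Demand in terms of ps becomes qd = 1032 − 6(ps − 57) = 1374 - 6ps. Setting this equal to supply: 1374 - 6ps = -32 + 3.5ps, so ps = 148.
Buyers pay pb = 148 − 57 = 91; q' = -32 + 3.5·148 = 486.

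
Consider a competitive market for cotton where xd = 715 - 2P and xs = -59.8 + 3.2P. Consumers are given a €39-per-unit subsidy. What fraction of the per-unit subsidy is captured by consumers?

Consumer share = 8/13

Pre-subsidy: 715 - 2P = -59.8 + 3.2P gives P* = 149, x* = 417.
With the rebate, buyers effectively pay Pb = Ps − 39, where Ps is the price sellers receive.
Demand in terms of Ps becomes xd = 715 − 2(Ps − 39) = 793 - 2Ps. Setting this equal to supply: 793 - 2Ps = -59.8 + 3.2Ps, so Ps = 164.
Buyers pay Pb = 164 − 39 = 125; x' = -59.8 + 3.2·164 = 465.
Buyers' price falls by P* − Pb = 149 − 125 = 24; sellers' price rises by Ps − P* = 164 − 149 = 15.
So consumers capture 24/39 = 8/13 of each unit of subsidy.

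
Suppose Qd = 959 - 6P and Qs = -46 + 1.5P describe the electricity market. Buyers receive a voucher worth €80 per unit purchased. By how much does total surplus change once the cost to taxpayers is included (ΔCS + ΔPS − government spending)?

Net change in total surplus = -€3840

Pre-subsidy: 959 - 6P = -46 + 1.5P gives P* = 134, Q* = 155.
With the rebate, buyers effectively pay Pb = Ps − 80, where Ps is the price sellers receive.
Demand in terms of Ps becomes Qd = 959 − 6(Ps − 80) = 1439 - 6Ps. Setting this equal to supply: 1439 - 6Ps = -46 + 1.5Ps, so Ps = 198.
Buyers pay Pb = 198 − 80 = 118; Q' = -46 + 1.5·198 = 251.
ΔCS = ½(155 + 251)(134 − 118) = 3248; ΔPS = ½(155 + 251)(198 − 134) = 12992.
Government spending = 80 × 251 = 20080.
Net change = 3248 + 12992 − 20080 = -3840. The loss equals the DWL triangle ½·80·96.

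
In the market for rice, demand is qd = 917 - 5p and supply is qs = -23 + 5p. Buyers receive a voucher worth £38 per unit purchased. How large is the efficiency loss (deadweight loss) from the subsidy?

Deadweight loss = £1805

Pre-subsidy: 917 - 5p = -23 + 5p gives p* = 94, q* = 447.
With the rebate, buyers effectively pay pb = ps − 38, where ps is the price sellers receive.
Demand in terms of ps becomes qd = 917 − 5(ps − 38) = 1107 - 5ps. Setting this equal to supply: 1107 - 5ps = -23 + 5ps, so ps = 113.
Buyers pay pb = 113 − 38 = 75; q' = -23 + 5·113 = 542.
The subsidy expands output by 542 − 447 = 95 past the efficient level; on those units the gap between marginal cost and willingness to pay runs from 0 up to 38.
DWL = ½ × 38 × 95 = 1805.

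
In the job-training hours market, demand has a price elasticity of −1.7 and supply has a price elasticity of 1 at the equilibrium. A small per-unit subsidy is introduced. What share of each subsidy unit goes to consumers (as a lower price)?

Consumer share = 10/27

For a small subsidy around the equilibrium, the benefit split depends on the relative slopes, which at a point are proportional to the elasticities.
Buyer share = εs/(εs + |εd|) = 1/(1 + 1.7) = 10/27; seller share = |εd|/(εs + |εd|) = 17/27.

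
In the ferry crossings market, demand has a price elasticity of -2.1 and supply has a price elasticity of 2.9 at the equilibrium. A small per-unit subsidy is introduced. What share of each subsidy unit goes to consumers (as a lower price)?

Consumer share = 0.58

For a small subsidy around the equilibrium, the benefit split depends on the relative slopes, which at a point are proportional to the elasticities.
Buyer share = εs/(εs + |εd|) = 2.9/(2.9 + 2.1) = 0.58; seller share = |εd|/(εs + |εd|) = 0.42.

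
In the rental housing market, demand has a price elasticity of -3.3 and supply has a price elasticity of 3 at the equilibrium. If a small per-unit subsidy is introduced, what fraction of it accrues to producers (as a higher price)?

For a small subsidy around the equilibrium, the benefit split depends on the relative slopes, which at a point are proportional to the elasticities.
Buyer share = εs/(εs + |εd|) = 3/(3 + 3.3) = 10/21; seller share = |εd|/(εs + |εd|) = 11/21.
So producers capture 11/21 of the subsidy.

Producer share = 11/21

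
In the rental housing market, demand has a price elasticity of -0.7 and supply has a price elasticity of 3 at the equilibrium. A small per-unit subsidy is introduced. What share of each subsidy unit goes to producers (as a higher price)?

Producer share = 7/37

For a small subsidy around the equilibrium, the benefit split depends on the relative slopes, which at a point are proportional to the elasticities.
Buyer share = εs/(εs + |εd|) = 3/(3 + 0.7) = 30/37; seller share = |εd|/(εs + |εd|) = 7/37.
So producers capture 7/37 of the subsidy.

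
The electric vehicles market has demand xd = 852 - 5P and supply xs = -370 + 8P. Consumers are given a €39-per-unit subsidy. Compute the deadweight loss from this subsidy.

Pre-subsidy: 852 - 5P = -370 + 8P gives P* = 94, x* = 382.
With the rebate, buyers effectively pay Pb = Ps − 39, where Ps is the price sellers receive.
Demand in terms of Ps becomes xd = 852 − 5(Ps − 39) = 1047 - 5Ps. Setting this equal to supply: 1047 - 5Ps = -370 + 8Ps, so Ps = 109.
Buyers pay Pb = 109 − 39 = 70; x' = -370 + 8·109 = 502.
The subsidy expands output by 502 − 382 = 120 past the efficient level; on those units the gap between marginal cost and willingness to pay runs from 0 up to 39.
DWL = ½ × 39 × 120 = 2340.

Deadweight loss = €2340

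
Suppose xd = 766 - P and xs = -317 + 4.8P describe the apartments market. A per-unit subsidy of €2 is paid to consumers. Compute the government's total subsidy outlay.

Pre-subsidy: 766 - P = -317 + 4.8P gives P* = 5415/29, x* = 16799/29.
With the rebate, buyers effectively pay Pb = Ps − 2, where Ps is the price sellers receive.
Demand in terms of Ps becomes xd = 766 − 1(Ps − 2) = 768 - Ps. Setting this equal to supply: 768 - Ps = -317 + 4.8Ps, so Ps = 5425/29.
Buyers pay Pb = 5425/29 − 2 = 5367/29; x' = -317 + 4.8·(5425/29) = 16847/29.
Government outlay = subsidy × quantity = 2 × 16847/29 = 33694/29.

Government cost = 33694/29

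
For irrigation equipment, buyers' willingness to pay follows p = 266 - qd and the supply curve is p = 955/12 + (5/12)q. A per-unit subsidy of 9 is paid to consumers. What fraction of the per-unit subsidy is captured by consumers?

Pre-subsidy: 266 - q = 955/12 + (5/12)q gives q* = 2237/17 and p* = 2285/17.
With the rebate, buyers effectively pay pb = ps − 9, where ps is the price sellers receive.
On the curves, pb = 266 - q and ps = 955/12 + (5/12)q; the wedge ps − pb = 9 gives 955/12 + (5/12)q − (266 - q) = 9, so q' = 2345/17.
Then pb = 266 − 1·(2345/17) = 2177/17 and ps = 955/12 + (5/12)·(2345/17) = 2330/17.
Buyers' price falls by p* − pb = 2285/17 − 2177/17 = 108/17; sellers' price rises by ps − p* = 2330/17 − 2285/17 = 45/17.
So consumers capture (108/17)/9 = 12/17 of each unit of subsidy.

Consumer share = 12/17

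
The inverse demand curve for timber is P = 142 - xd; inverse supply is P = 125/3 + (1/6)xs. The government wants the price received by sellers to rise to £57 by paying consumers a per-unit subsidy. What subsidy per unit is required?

Required subsidy s = £7 per unit

At a seller price of 57, quantity supplied is -250 + 6·57 = 92.
Buyers absorb 92 only when they pay Pb = 142 − 1·92 = 50.
s = Ps − Pb = 57 − 50 = 7.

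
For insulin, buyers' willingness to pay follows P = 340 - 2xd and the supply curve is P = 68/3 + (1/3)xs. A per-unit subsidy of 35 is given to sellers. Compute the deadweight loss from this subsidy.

Deadweight loss = 262.5

Pre-subsidy: 340 - 2x = 68/3 + (1/3)x gives x* = 136 and P* = 68.
With the subsidy, sellers receive Ps = Pb + 35 for each unit, where Pb is the price buyers pay.
On the curves, Pb = 340 - 2x and Ps = 68/3 + (1/3)x; the wedge Ps − Pb = 35 gives 68/3 + (1/3)x − (340 - 2x) = 35, so x' = 151.
Then Pb = 340 − 2·151 = 38 and Ps = 68/3 + (1/3)·151 = 73.
The subsidy expands output by 151 − 136 = 15 past the efficient level; on those units the gap between marginal cost and willingness to pay runs from 0 up to 35.
DWL = ½ × 35 × 15 = 262.5.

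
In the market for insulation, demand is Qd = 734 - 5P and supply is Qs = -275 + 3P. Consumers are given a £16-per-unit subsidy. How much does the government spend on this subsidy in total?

Pre-subsidy: 734 - 5P = -275 + 3P gives P* = 126.125, Q* = 103.375.
With the rebate, buyers effectively pay Pb = Ps − 16, where Ps is the price sellers receive.
Demand in terms of Ps becomes Qd = 734 − 5(Ps − 16) = 814 - 5Ps. Setting this equal to supply: 814 - 5Ps = -275 + 3Ps, so Ps = 136.125.
Buyers pay Pb = 136.125 − 16 = 120.125; Q' = -275 + 3·136.125 = 133.375.
Government outlay = subsidy × quantity = 16 × 133.375 = 2134.

Government cost = £2134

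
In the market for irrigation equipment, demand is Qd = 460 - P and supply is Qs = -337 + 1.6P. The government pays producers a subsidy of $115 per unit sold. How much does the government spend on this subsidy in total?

Pre-subsidy: 460 - P = -337 + 1.6P gives P* = 3985/13, Q* = 1995/13.
With the subsidy, sellers receive Ps = Pb + 115 for each unit, where Pb is the price buyers pay.
Supply in terms of Pb becomes Qs = -337 + 1.6(Pb + 115) = -153 + 1.6Pb. Setting this equal to demand: 460 - Pb = -153 + 1.6Pb, so Pb = 3065/13.
Sellers receive Ps = 3065/13 + 115 = 4560/13; Q' = 460 − 1·(3065/13) = 2915/13.
Government outlay = subsidy × quantity = 115 × 2915/13 = 335225/13.

Government cost = 335225/13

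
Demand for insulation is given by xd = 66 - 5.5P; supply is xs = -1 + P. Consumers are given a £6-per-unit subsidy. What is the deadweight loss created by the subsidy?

Deadweight loss = 198/13

Pre-subsidy: 66 - 5.5P = -1 + P gives P* = 134/13, x* = 121/13.
With the rebate, buyers effectively pay Pb = Ps − 6, where Ps is the price sellers receive.
Demand in terms of Ps becomes xd = 66 − 5.5(Ps − 6) = 99 - 5.5Ps. Setting this equal to supply: 99 - 5.5Ps = -1 + Ps, so Ps = 200/13.
Buyers pay Pb = 200/13 − 6 = 122/13; x' = -1 + 1·(200/13) = 187/13.
The subsidy expands output by 187/13 − 121/13 = 66/13 past the efficient level; on those units the gap between marginal cost and willingness to pay runs from 0 up to 6.
DWL = ½ × 6 × 66/13 = 198/13.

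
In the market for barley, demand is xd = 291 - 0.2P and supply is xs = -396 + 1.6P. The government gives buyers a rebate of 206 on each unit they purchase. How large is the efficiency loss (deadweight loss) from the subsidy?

Pre-subsidy: 291 - 0.2P = -396 + 1.6P gives P* = 1145/3, x* = 644/3.
With the rebate, buyers effectively pay Pb = Ps − 206, where Ps is the price sellers receive.
Demand in terms of Ps becomes xd = 291 − 0.2(Ps − 206) = 332.2 - 0.2Ps. Setting this equal to supply: 332.2 - 0.2Ps = -396 + 1.6Ps, so Ps = 3641/9.
Buyers pay Pb = 3641/9 − 206 = 1787/9; x' = -396 + 1.6·(3641/9) = 11308/45.
The subsidy expands output by 11308/45 − 644/3 = 1648/45 past the efficient level; on those units the gap between marginal cost and willingness to pay runs from 0 up to 206.
DWL = ½ × 206 × 1648/45 = 169744/45.

Deadweight loss = 169744/45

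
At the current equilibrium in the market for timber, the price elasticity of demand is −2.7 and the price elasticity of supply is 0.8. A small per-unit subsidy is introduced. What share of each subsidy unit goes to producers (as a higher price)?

For a small subsidy around the equilibrium, the benefit split depends on the relative slopes, which at a point are proportional to the elasticities.
Buyer share = εs/(εs + |εd|) = 0.8/(0.8 + 2.7) = 8/35; seller share = |εd|/(εs + |εd|) = 27/35.
So producers capture 27/35 of the subsidy.

Producer share = 27/35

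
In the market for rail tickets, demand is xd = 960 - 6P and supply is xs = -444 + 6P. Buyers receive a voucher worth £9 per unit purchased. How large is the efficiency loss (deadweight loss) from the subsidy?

Pre-subsidy: 960 - 6P = -444 + 6P gives P* = 117, x* = 258.
With the rebate, buyers effectively pay Pb = Ps − 9, where Ps is the price sellers receive.
Demand in terms of Ps becomes xd = 960 − 6(Ps − 9) = 1014 - 6Ps. Setting this equal to supply: 1014 - 6Ps = -444 + 6Ps, so Ps = 121.5.
Buyers pay Pb = 121.5 − 9 = 112.5; x' = -444 + 6·121.5 = 285.
The subsidy expands output by 285 − 258 = 27 past the efficient level; on those units the gap between marginal cost and willingness to pay runs from 0 up to 9.
DWL = ½ × 9 × 27 = 121.5.

Deadweight loss = £121.5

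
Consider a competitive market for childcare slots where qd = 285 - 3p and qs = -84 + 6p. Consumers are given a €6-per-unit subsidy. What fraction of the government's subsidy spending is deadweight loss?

Pre-subsidy: 285 - 3p = -84 + 6p gives p* = 41, q* = 162.
With the rebate, buyers effectively pay pb = ps − 6, where ps is the price sellers receive.
Demand in terms of ps becomes qd = 285 − 3(ps − 6) = 303 - 3ps. Setting this equal to supply: 303 - 3ps = -84 + 6ps, so ps = 43.
Buyers pay pb = 43 − 6 = 37; q' = -84 + 6·43 = 174.
ΔCS = ½(162 + 174)(41 − 37) = 672; ΔPS = ½(162 + 174)(43 − 41) = 336.
Government spending = 6 × 174 = 1044.
DWL = ½ × 6 × (174 − 162) = 36; fraction = 36 / 1044 = 1/29.

DWL / government spending = 1/29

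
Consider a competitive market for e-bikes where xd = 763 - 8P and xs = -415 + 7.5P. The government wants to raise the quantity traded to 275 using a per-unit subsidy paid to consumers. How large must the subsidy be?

Required subsidy s = 31 per unit

At x = 275, invert demand for the buyer price: Pb = (763 − 275)/8 = 61; invert supply for the seller price: Ps = (275 − (-415))/7.5 = 92.
The subsidy must fill the gap: s = Ps − Pb = 92 − 61 = 31.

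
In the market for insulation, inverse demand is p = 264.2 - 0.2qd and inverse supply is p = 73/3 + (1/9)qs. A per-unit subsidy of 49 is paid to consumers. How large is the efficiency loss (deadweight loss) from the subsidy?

Pre-subsidy: 264.2 - 0.2q = 73/3 + (1/9)q gives q* = 771 and p* = 110.
With the rebate, buyers effectively pay pb = ps − 49, where ps is the price sellers receive.
On the curves, pb = 264.2 - 0.2q and ps = 73/3 + (1/9)q; the wedge ps − pb = 49 gives 73/3 + (1/9)q − (264.2 - 0.2q) = 49, so q' = 928.5.
Then pb = 264.2 − 0.2·928.5 = 78.5 and ps = 73/3 + (1/9)·928.5 = 127.5.
The subsidy expands output by 928.5 − 771 = 157.5 past the efficient level; on those units the gap between marginal cost and willingness to pay runs from 0 up to 49.
DWL = ½ × 49 × 157.5 = 3858.75.

Deadweight loss = 3858.75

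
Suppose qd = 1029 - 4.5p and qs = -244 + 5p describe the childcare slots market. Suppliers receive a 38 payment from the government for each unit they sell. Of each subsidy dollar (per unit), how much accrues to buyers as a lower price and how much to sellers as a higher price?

Pre-subsidy: 1029 - 4.5p = -244 + 5p gives p* = 134, q* = 426.
With the subsidy, sellers receive ps = pb + 38 for each unit, where pb is the price buyers pay.
Supply in terms of pb becomes qs = -244 + 5(pb + 38) = -54 + 5pb. Setting this equal to demand: 1029 - 4.5pb = -54 + 5pb, so pb = 114.
Sellers receive ps = 114 + 38 = 152; q' = 1029 − 4.5·114 = 516.
Buyers' price falls by p* − pb = 134 − 114 = 20; sellers' price rises by ps − p* = 152 − 134 = 18.

Buyers gain 20 per unit; sellers gain 18 per unit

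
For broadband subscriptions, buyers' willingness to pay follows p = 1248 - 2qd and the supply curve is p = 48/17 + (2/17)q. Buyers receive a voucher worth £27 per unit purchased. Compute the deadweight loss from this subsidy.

Pre-subsidy: 1248 - 2q = 48/17 + (2/17)q gives q* = 588 and p* = 72.
With the rebate, buyers effectively pay pb = ps − 27, where ps is the price sellers receive.
On the curves, pb = 1248 - 2q and ps = 48/17 + (2/17)q; the wedge ps − pb = 27 gives 48/17 + (2/17)q − (1248 - 2q) = 27, so q' = 600.75.
Then pb = 1248 − 2·600.75 = 46.5 and ps = 48/17 + (2/17)·600.75 = 73.5.
The subsidy expands output by 600.75 − 588 = 12.75 past the efficient level; on those units the gap between marginal cost and willingness to pay runs from 0 up to 27.
DWL = ½ × 27 × 12.75 = 172.125.

Deadweight loss = £172.125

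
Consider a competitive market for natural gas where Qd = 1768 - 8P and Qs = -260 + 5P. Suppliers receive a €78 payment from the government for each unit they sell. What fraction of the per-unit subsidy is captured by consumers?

Consumer share = 5/13

Pre-subsidy: 1768 - 8P = -260 + 5P gives P* = 156, Q* = 520.
With the subsidy, sellers receive Ps = Pb + 78 for each unit, where Pb is the price buyers pay.
Supply in terms of Pb becomes Qs = -260 + 5(Pb + 78) = 130 + 5Pb. Setting this equal to demand: 1768 - 8Pb = 130 + 5Pb, so Pb = 126.
Sellers receive Ps = 126 + 78 = 204; Q' = 1768 − 8·126 = 760.
Buyers' price falls by P* − Pb = 156 − 126 = 30; sellers' price rises by Ps − P* = 204 − 156 = 48.
So consumers capture 30/78 = 5/13 of each unit of subsidy.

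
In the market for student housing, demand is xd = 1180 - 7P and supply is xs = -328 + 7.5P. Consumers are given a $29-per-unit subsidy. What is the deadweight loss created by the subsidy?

Pre-subsidy: 1180 - 7P = -328 + 7.5P gives P* = 104, x* = 452.
With the rebate, buyers effectively pay Pb = Ps − 29, where Ps is the price sellers receive.
Demand in terms of Ps becomes xd = 1180 − 7(Ps − 29) = 1383 - 7Ps. Setting this equal to supply: 1383 - 7Ps = -328 + 7.5Ps, so Ps = 118.
Buyers pay Pb = 118 − 29 = 89; x' = -328 + 7.5·118 = 557.
The subsidy expands output by 557 − 452 = 105 past the efficient level; on those units the gap between marginal cost and willingness to pay runs from 0 up to 29.
DWL = ½ × 29 × 105 = 1522.5.

Deadweight loss = $1522.5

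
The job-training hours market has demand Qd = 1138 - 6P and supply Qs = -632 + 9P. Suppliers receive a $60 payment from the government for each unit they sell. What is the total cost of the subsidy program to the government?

Government cost = $38760

Pre-subsidy: 1138 - 6P = -632 + 9P gives P* = 118, Q* = 430.
With the subsidy, sellers receive Ps = Pb + 60 for each unit, where Pb is the price buyers pay.
Supply in terms of Pb becomes Qs = -632 + 9(Pb + 60) = -92 + 9Pb. Setting this equal to demand: 1138 - 6Pb = -92 + 9Pb, so Pb = 82.
Sellers receive Ps = 82 + 60 = 142; Q' = 1138 − 6·82 = 646.
Government outlay = subsidy × quantity = 60 × 646 = 38760.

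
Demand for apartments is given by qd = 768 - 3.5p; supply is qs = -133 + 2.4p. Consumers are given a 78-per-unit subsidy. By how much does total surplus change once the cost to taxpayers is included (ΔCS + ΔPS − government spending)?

Net change in total surplus = -255528/59

Pre-subsidy: 768 - 3.5p = -133 + 2.4p gives p* = 9010/59, q* = 13777/59.
With the rebate, buyers effectively pay pb = ps − 78, where ps is the price sellers receive.
Demand in terms of ps becomes qd = 768 − 3.5(ps − 78) = 1041 - 3.5ps. Setting this equal to supply: 1041 - 3.5ps = -133 + 2.4ps, so ps = 11740/59.
Buyers pay pb = 11740/59 − 78 = 7138/59; q' = -133 + 2.4·(11740/59) = 20329/59.
ΔCS = ½(13777/59 + 20329/59)(9010/59 − 7138/59) = 31923216/3481; ΔPS = ½(13777/59 + 20329/59)(11740/59 − 9010/59) = 46554690/3481.
Government spending = 78 × 20329/59 = 1585662/59.
Net change = 31923216/3481 + 46554690/3481 − 1585662/59 = -255528/59. The loss equals the DWL triangle ½·78·6552/59.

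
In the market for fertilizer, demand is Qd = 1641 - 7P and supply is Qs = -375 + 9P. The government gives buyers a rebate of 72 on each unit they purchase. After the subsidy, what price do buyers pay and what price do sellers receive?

Buyers pay 85.5; sellers receive 157.5

Pre-subsidy: 1641 - 7P = -375 + 9P gives P* = 126, Q* = 759.
With the rebate, buyers effectively pay Pb = Ps − 72, where Ps is the price sellers receive.
Demand in terms of Ps becomes Qd = 1641 − 7(Ps − 72) = 2145 - 7Ps. Setting this equal to supply: 2145 - 7Ps = -375 + 9Ps, so Ps = 157.5.
Buyers pay Pb = 157.5 − 72 = 85.5; Q' = -375 + 9·157.5 = 1042.5.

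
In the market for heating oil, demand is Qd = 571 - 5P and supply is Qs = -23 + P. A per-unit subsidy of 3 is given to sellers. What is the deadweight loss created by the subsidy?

Deadweight loss = 3.75

Pre-subsidy: 571 - 5P = -23 + P gives P* = 99, Q* = 76.
With the subsidy, sellers receive Ps = Pb + 3 for each unit, where Pb is the price buyers pay.
Supply in terms of Pb becomes Qs = -23 + 1(Pb + 3) = -20 + Pb. Setting this equal to demand: 571 - 5Pb = -20 + Pb, so Pb = 98.5.
Sellers receive Ps = 98.5 + 3 = 101.5; Q' = 571 − 5·98.5 = 78.5.
The subsidy expands output by 78.5 − 76 = 2.5 past the efficient level; on those units the gap between marginal cost and willingness to pay runs from 0 up to 3.
DWL = ½ × 3 × 2.5 = 3.75.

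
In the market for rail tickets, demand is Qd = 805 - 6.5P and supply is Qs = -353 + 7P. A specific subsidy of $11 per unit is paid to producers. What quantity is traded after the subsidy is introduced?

Q' = 7682/27

Pre-subsidy: 805 - 6.5P = -353 + 7P gives P* = 772/9, Q* = 2227/9.
With the subsidy, sellers receive Ps = Pb + 11 for each unit, where Pb is the price buyers pay.
Supply in terms of Pb becomes Qs = -353 + 7(Pb + 11) = -276 + 7Pb. Setting this equal to demand: 805 - 6.5Pb = -276 + 7Pb, so Pb = 2162/27.
Sellers receive Ps = 2162/27 + 11 = 2459/27; Q' = 805 − 6.5·(2162/27) = 7682/27.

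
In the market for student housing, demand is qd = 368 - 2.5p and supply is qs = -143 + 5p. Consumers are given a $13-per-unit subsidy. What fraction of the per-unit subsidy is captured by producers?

Producer share = 1/3

Pre-subsidy: 368 - 2.5p = -143 + 5p gives p* = 1022/15, q* = 593/3.
With the rebate, buyers effectively pay pb = ps − 13, where ps is the price sellers receive.
Demand in terms of ps becomes qd = 368 − 2.5(ps − 13) = 400.5 - 2.5ps. Setting this equal to supply: 400.5 - 2.5ps = -143 + 5ps, so ps = 1087/15.
Buyers pay pb = 1087/15 − 13 = 892/15; q' = -143 + 5·(1087/15) = 658/3.
Buyers' price falls by p* − pb = 1022/15 − 892/15 = 26/3; sellers' price rises by ps − p* = 1087/15 − 1022/15 = 13/3.
So producers capture (13/3)/13 = 1/3 of each unit of subsidy.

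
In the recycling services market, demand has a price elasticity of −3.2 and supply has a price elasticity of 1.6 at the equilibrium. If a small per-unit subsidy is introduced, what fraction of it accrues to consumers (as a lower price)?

Consumer share = 1/3

For a small subsidy around the equilibrium, the benefit split depends on the relative slopes, which at a point are proportional to the elasticities.
Buyer share = εs/(εs + |εd|) = 1.6/(1.6 + 3.2) = 1/3; seller share = |εd|/(εs + |εd|) = 2/3.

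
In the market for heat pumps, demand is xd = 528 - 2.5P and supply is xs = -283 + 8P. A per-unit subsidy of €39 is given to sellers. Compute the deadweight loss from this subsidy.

Deadweight loss = 10140/7

Pre-subsidy: 528 - 2.5P = -283 + 8P gives P* = 1622/21, x* = 7033/21.
With the subsidy, sellers receive Ps = Pb + 39 for each unit, where Pb is the price buyers pay.
Supply in terms of Pb becomes xs = -283 + 8(Pb + 39) = 29 + 8Pb. Setting this equal to demand: 528 - 2.5Pb = 29 + 8Pb, so Pb = 998/21.
Sellers receive Ps = 998/21 + 39 = 1817/21; x' = 528 − 2.5·(998/21) = 8593/21.
The subsidy expands output by 8593/21 − 7033/21 = 520/7 past the efficient level; on those units the gap between marginal cost and willingness to pay runs from 0 up to 39.
DWL = ½ × 39 × 520/7 = 10140/7.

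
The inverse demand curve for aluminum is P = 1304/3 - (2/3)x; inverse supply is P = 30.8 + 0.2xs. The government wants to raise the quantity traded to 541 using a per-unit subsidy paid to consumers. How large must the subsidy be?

At x = 541, from the demand curve buyers pay Pb = 1304/3 − (2/3)·541 = 74; from the supply curve sellers need Ps = 30.8 + 0.2·541 = 139.
The subsidy must fill the gap: s = Ps − Pb = 139 − 74 = 65.

Required subsidy s = 65 per unit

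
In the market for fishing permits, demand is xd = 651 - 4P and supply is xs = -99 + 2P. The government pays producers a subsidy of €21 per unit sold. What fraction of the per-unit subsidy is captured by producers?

Pre-subsidy: 651 - 4P = -99 + 2P gives P* = 125, x* = 151.
With the subsidy, sellers receive Ps = Pb + 21 for each unit, where Pb is the price buyers pay.
Supply in terms of Pb becomes xs = -99 + 2(Pb + 21) = -57 + 2Pb. Setting this equal to demand: 651 - 4Pb = -57 + 2Pb, so Pb = 118.
Sellers receive Ps = 118 + 21 = 139; x' = 651 − 4·118 = 179.
Buyers' price falls by P* − Pb = 125 − 118 = 7; sellers' price rises by Ps − P* = 139 − 125 = 14.
So producers capture 14/21 = 2/3 of each unit of subsidy.

Producer share = 2/3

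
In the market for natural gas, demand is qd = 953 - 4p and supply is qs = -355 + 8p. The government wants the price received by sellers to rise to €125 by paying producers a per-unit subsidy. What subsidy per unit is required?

At a seller price of 125, quantity supplied is -355 + 8·125 = 645.
Buyers absorb 645 only when they pay pb with 953 − 4·pb = 645, i.e. pb = 77.
s = ps − pb = 125 − 77 = 48.

Required subsidy s = €48 per unit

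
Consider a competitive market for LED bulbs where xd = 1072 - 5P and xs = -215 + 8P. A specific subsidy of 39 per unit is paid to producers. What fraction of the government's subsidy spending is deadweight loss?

DWL / government spending = 60/697

Pre-subsidy: 1072 - 5P = -215 + 8P gives P* = 99, x* = 577.
With the subsidy, sellers receive Ps = Pb + 39 for each unit, where Pb is the price buyers pay.
Supply in terms of Pb becomes xs = -215 + 8(Pb + 39) = 97 + 8Pb. Setting this equal to demand: 1072 - 5Pb = 97 + 8Pb, so Pb = 75.
Sellers receive Ps = 75 + 39 = 114; x' = 1072 − 5·75 = 697.
ΔCS = ½(577 + 697)(99 − 75) = 15288; ΔPS = ½(577 + 697)(114 − 99) = 9555.
Government spending = 39 × 697 = 27183.
DWL = ½ × 39 × (697 − 577) = 2340; fraction = 2340 / 27183 = 60/697.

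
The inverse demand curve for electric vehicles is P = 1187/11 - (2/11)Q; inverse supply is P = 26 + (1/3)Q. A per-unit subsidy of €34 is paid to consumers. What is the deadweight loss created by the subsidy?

Deadweight loss = €1122

Pre-subsidy: 1187/11 - (2/11)Q = 26 + (1/3)Q gives Q* = 159 and P* = 79.
With the rebate, buyers effectively pay Pb = Ps − 34, where Ps is the price sellers receive.
On the curves, Pb = 1187/11 - (2/11)Q and Ps = 26 + (1/3)Q; the wedge Ps − Pb = 34 gives 26 + (1/3)Q − (1187/11 - (2/11)Q) = 34, so Q' = 225.
Then Pb = 1187/11 − (2/11)·225 = 67 and Ps = 26 + (1/3)·225 = 101.
The subsidy expands output by 225 − 159 = 66 past the efficient level; on those units the gap between marginal cost and willingness to pay runs from 0 up to 34.
DWL = ½ × 34 × 66 = 1122.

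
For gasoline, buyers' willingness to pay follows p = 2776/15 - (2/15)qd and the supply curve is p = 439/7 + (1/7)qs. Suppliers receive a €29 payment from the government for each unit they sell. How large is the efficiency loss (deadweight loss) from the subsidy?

Pre-subsidy: 2776/15 - (2/15)q = 439/7 + (1/7)q gives q* = 443 and p* = 126.
With the subsidy, sellers receive ps = pb + 29 for each unit, where pb is the price buyers pay.
On the curves, pb = 2776/15 - (2/15)q and ps = 439/7 + (1/7)q; the wedge ps − pb = 29 gives 439/7 + (1/7)q − (2776/15 - (2/15)q) = 29, so q' = 548.
Then pb = 2776/15 − (2/15)·548 = 112 and ps = 439/7 + (1/7)·548 = 141.
The subsidy expands output by 548 − 443 = 105 past the efficient level; on those units the gap between marginal cost and willingness to pay runs from 0 up to 29.
DWL = ½ × 29 × 105 = 1522.5.

Deadweight loss = €1522.5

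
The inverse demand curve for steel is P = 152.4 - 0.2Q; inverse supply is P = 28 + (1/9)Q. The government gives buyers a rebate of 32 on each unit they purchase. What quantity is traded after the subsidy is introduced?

Q' = 3519/7

Pre-subsidy: 152.4 - 0.2Q = 28 + (1/9)Q gives Q* = 2799/7 and P* = 507/7.
With the rebate, buyers effectively pay Pb = Ps − 32, where Ps is the price sellers receive.
On the curves, Pb = 152.4 - 0.2Q and Ps = 28 + (1/9)Q; the wedge Ps − Pb = 32 gives 28 + (1/9)Q − (152.4 - 0.2Q) = 32, so Q' = 3519/7.
Then Pb = 152.4 − 0.2·(3519/7) = 363/7 and Ps = 28 + (1/9)·(3519/7) = 587/7.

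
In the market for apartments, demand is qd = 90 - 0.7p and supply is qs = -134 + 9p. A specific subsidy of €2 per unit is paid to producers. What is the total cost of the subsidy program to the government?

Pre-subsidy: 90 - 0.7p = -134 + 9p gives p* = 2240/97, q* = 7162/97.
With the subsidy, sellers receive ps = pb + 2 for each unit, where pb is the price buyers pay.
Supply in terms of pb becomes qs = -134 + 9(pb + 2) = -116 + 9pb. Setting this equal to demand: 90 - 0.7pb = -116 + 9pb, so pb = 2060/97.
Sellers receive ps = 2060/97 + 2 = 2254/97; q' = 90 − 0.7·(2060/97) = 7288/97.
Government outlay = subsidy × quantity = 2 × 7288/97 = 14576/97.

Government cost = 14576/97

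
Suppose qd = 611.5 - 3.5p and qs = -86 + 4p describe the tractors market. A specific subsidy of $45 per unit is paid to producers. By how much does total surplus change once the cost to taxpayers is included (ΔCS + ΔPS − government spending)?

Pre-subsidy: 611.5 - 3.5p = -86 + 4p gives p* = 93, q* = 286.
With the subsidy, sellers receive ps = pb + 45 for each unit, where pb is the price buyers pay.
Supply in terms of pb becomes qs = -86 + 4(pb + 45) = 94 + 4pb. Setting this equal to demand: 611.5 - 3.5pb = 94 + 4pb, so pb = 69.
Sellers receive ps = 69 + 45 = 114; q' = 611.5 − 3.5·69 = 370.
ΔCS = ½(286 + 370)(93 − 69) = 7872; ΔPS = ½(286 + 370)(114 − 93) = 6888.
Government spending = 45 × 370 = 16650.
Net change = 7872 + 6888 − 16650 = -1890. The loss equals the DWL triangle ½·45·84.

Net change in total surplus = -$1890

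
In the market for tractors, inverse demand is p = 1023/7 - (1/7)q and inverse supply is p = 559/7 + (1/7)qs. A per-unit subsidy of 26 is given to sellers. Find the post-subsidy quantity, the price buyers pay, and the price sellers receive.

q' = 323; buyers pay 100; sellers receive 126

Pre-subsidy: 1023/7 - (1/7)q = 559/7 + (1/7)q gives q* = 232 and p* = 113.
With the subsidy, sellers receive ps = pb + 26 for each unit, where pb is the price buyers pay.
On the curves, pb = 1023/7 - (1/7)q and ps = 559/7 + (1/7)q; the wedge ps − pb = 26 gives 559/7 + (1/7)q − (1023/7 - (1/7)q) = 26, so q' = 323.
Then pb = 1023/7 − (1/7)·323 = 100 and ps = 559/7 + (1/7)·323 = 126.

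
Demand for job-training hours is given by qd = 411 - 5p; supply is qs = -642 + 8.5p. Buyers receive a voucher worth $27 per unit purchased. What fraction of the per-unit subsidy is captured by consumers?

Consumer share = 17/27

Pre-subsidy: 411 - 5p = -642 + 8.5p gives p* = 78, q* = 21.
With the rebate, buyers effectively pay pb = ps − 27, where ps is the price sellers receive.
Demand in terms of ps becomes qd = 411 − 5(ps − 27) = 546 - 5ps. Setting this equal to supply: 546 - 5ps = -642 + 8.5ps, so ps = 88.
Buyers pay pb = 88 − 27 = 61; q' = -642 + 8.5·88 = 106.
Buyers' price falls by p* − pb = 78 − 61 = 17; sellers' price rises by ps − p* = 88 − 78 = 10.
So consumers capture 17/27 = 17/27 of each unit of subsidy.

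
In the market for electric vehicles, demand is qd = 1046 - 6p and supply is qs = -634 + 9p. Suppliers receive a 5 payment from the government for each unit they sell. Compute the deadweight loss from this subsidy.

Deadweight loss = 45

Pre-subsidy: 1046 - 6p = -634 + 9p gives p* = 112, q* = 374.
With the subsidy, sellers receive ps = pb + 5 for each unit, where pb is the price buyers pay.
Supply in terms of pb becomes qs = -634 + 9(pb + 5) = -589 + 9pb. Setting this equal to demand: 1046 - 6pb = -589 + 9pb, so pb = 109.
Sellers receive ps = 109 + 5 = 114; q' = 1046 − 6·109 = 392.
The subsidy expands output by 392 − 374 = 18 past the efficient level; on those units the gap between marginal cost and willingness to pay runs from 0 up to 5.
DWL = ½ × 5 × 18 = 45.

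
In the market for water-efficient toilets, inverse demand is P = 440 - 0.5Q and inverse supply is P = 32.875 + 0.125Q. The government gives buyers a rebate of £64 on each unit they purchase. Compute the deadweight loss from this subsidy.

Pre-subsidy: 440 - 0.5Q = 32.875 + 0.125Q gives Q* = 651.4 and P* = 114.3.
With the rebate, buyers effectively pay Pb = Ps − 64, where Ps is the price sellers receive.
On the curves, Pb = 440 - 0.5Q and Ps = 32.875 + 0.125Q; the wedge Ps − Pb = 64 gives 32.875 + 0.125Q − (440 - 0.5Q) = 64, so Q' = 753.8.
Then Pb = 440 − 0.5·753.8 = 63.1 and Ps = 32.875 + 0.125·753.8 = 127.1.
The subsidy expands output by 753.8 − 651.4 = 102.4 past the efficient level; on those units the gap between marginal cost and willingness to pay runs from 0 up to 64.
DWL = ½ × 64 × 102.4 = 3276.8.

Deadweight loss = £3276.8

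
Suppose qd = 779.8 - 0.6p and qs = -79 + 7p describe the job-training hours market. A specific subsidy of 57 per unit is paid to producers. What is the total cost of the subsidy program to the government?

Government cost = 42379.5

Pre-subsidy: 779.8 - 0.6p = -79 + 7p gives p* = 113, q* = 712.
With the subsidy, sellers receive ps = pb + 57 for each unit, where pb is the price buyers pay.
Supply in terms of pb becomes qs = -79 + 7(pb + 57) = 320 + 7pb. Setting this equal to demand: 779.8 - 0.6pb = 320 + 7pb, so pb = 60.5.
Sellers receive ps = 60.5 + 57 = 117.5; q' = 779.8 − 0.6·60.5 = 743.5.
Government outlay = subsidy × quantity = 57 × 743.5 = 42379.5.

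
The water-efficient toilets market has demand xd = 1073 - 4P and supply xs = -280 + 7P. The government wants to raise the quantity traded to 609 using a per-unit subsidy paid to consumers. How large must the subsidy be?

At x = 609, invert demand for the buyer price: Pb = (1073 − 609)/4 = 116; invert supply for the seller price: Ps = (609 − (-280))/7 = 127.
The subsidy must fill the gap: s = Ps − Pb = 127 − 116 = 11.

Required subsidy s = 11 per unit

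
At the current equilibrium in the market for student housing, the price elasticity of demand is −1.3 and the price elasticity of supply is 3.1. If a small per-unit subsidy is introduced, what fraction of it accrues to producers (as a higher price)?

For a small subsidy around the equilibrium, the benefit split depends on the relative slopes, which at a point are proportional to the elasticities.
Buyer share = εs/(εs + |εd|) = 3.1/(3.1 + 1.3) = 31/44; seller share = |εd|/(εs + |εd|) = 13/44.
So producers capture 13/44 of the subsidy.

Producer share = 13/44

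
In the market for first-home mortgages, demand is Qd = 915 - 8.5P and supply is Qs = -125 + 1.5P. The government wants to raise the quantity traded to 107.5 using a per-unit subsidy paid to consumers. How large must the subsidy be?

Required subsidy s = 60 per unit

At Q = 107.5, invert demand for the buyer price: Pb = (915 − 107.5)/8.5 = 95; invert supply for the seller price: Ps = (107.5 − (-125))/1.5 = 155.
The subsidy must fill the gap: s = Ps − Pb = 155 − 95 = 60.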